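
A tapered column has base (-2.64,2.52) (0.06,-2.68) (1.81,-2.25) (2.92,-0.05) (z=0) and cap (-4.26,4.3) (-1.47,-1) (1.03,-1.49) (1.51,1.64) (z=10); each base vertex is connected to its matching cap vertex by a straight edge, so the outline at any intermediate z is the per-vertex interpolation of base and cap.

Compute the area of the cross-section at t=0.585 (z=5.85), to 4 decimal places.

Cross-section at t=0.585: each vertex is (1-t)·p0[i] + t·p1[i].
  v1: (1-0.585)·(-2.64,2.52) + 0.585·(-4.26,4.3) = (-3.5877,3.5613)
  v2: (1-0.585)·(0.06,-2.68) + 0.585·(-1.47,-1) = (-0.8350,-1.6972)
  v3: (1-0.585)·(1.81,-2.25) + 0.585·(1.03,-1.49) = (1.3537,-1.8054)
  v4: (1-0.585)·(2.92,-0.05) + 0.585·(1.51,1.64) = (2.0951,0.9386)
Shoelace sum Σ(x_i·y_{i+1} − x_{i+1}·y_i):
  i=1: -3.5877·-1.6972 − -0.8350·3.5613 = +9.0629 (running +9.0629)
  i=2: -0.8350·-1.8054 − 1.3537·-1.6972 = +3.8051 (running +12.8680)
  i=3: 1.3537·0.9386 − 2.0951·-1.8054 = +5.0532 (running +17.9212)
  i=4: 2.0951·3.5613 − -3.5877·0.9386 = +10.8291 (running +28.7503)
Area = |Σ|/2 = |28.7503|/2 = 14.3751

Area at t=0.585: 14.3751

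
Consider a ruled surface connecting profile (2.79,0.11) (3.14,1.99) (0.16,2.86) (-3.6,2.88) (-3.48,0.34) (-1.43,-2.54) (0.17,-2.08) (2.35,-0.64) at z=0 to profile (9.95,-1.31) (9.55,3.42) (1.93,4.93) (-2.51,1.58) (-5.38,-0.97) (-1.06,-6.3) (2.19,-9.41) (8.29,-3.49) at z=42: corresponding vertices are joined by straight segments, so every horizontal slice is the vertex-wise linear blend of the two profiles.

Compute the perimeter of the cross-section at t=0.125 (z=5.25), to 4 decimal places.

Cross-section at t=0.125: each vertex is (1-t)·p0[i] + t·p1[i].
  v1: (1-0.125)·(2.79,0.11) + 0.125·(9.95,-1.31) = (3.6850,-0.0675)
  v2: (1-0.125)·(3.14,1.99) + 0.125·(9.55,3.42) = (3.9413,2.1688)
  v3: (1-0.125)·(0.16,2.86) + 0.125·(1.93,4.93) = (0.3812,3.1187)
  v4: (1-0.125)·(-3.6,2.88) + 0.125·(-2.51,1.58) = (-3.4638,2.7175)
  v5: (1-0.125)·(-3.48,0.34) + 0.125·(-5.38,-0.97) = (-3.7175,0.1763)
  v6: (1-0.125)·(-1.43,-2.54) + 0.125·(-1.06,-6.3) = (-1.3838,-3.0100)
  v7: (1-0.125)·(0.17,-2.08) + 0.125·(2.19,-9.41) = (0.4225,-2.9962)
  v8: (1-0.125)·(2.35,-0.64) + 0.125·(8.29,-3.49) = (3.0925,-0.9963)
Perimeter = Σ |v_{i+1} − v_i|:
  edge 1→2: √(0.2563² + 2.2363²) = 2.2509 (running 2.2509)
  edge 2→3: √(-3.5600² + 0.9500²) = 3.6846 (running 5.9355)
  edge 3→4: √(-3.8450² + -0.4012²) = 3.8659 (running 9.8013)
  edge 4→5: √(-0.2537² + -2.5413²) = 2.5539 (running 12.3552)
  edge 5→6: √(2.3337² + -3.1863²) = 3.9495 (running 16.3047)
  edge 6→7: √(1.8062² + 0.0138²) = 1.8063 (running 18.1110)
  edge 7→8: √(2.6700² + 2.0000²) = 3.3360 (running 21.4470)
  edge 8→1: √(0.5925² + 0.9288²) = 1.1017 (running 22.5487)
Perimeter = 22.5487

Perimeter at t=0.125: 22.5487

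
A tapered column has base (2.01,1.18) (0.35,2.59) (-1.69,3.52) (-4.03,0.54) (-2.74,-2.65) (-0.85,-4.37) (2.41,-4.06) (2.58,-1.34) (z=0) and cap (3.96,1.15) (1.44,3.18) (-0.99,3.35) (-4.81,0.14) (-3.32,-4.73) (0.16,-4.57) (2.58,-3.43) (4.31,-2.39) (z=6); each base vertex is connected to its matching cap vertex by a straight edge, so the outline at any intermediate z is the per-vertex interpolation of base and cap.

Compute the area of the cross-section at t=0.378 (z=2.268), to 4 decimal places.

Area at t=0.378: 42.4159

Cross-section at t=0.378: each vertex is (1-t)·p0[i] + t·p1[i].
  v1: (1-0.378)·(2.01,1.18) + 0.378·(3.96,1.15) = (2.7471,1.1687)
  v2: (1-0.378)·(0.35,2.59) + 0.378·(1.44,3.18) = (0.7620,2.8130)
  v3: (1-0.378)·(-1.69,3.52) + 0.378·(-0.99,3.35) = (-1.4254,3.4557)
  v4: (1-0.378)·(-4.03,0.54) + 0.378·(-4.81,0.14) = (-4.3248,0.3888)
  v5: (1-0.378)·(-2.74,-2.65) + 0.378·(-3.32,-4.73) = (-2.9592,-3.4362)
  v6: (1-0.378)·(-0.85,-4.37) + 0.378·(0.16,-4.57) = (-0.4682,-4.4456)
  v7: (1-0.378)·(2.41,-4.06) + 0.378·(2.58,-3.43) = (2.4743,-3.8219)
  v8: (1-0.378)·(2.58,-1.34) + 0.378·(4.31,-2.39) = (3.2339,-1.7369)
Shoelace sum Σ(x_i·y_{i+1} − x_{i+1}·y_i):
  i=1: 2.7471·2.8130 − 0.7620·1.1687 = +6.8371 (running +6.8371)
  i=2: 0.7620·3.4557 − -1.4254·2.8130 = +6.6430 (running +13.4801)
  i=3: -1.4254·0.3888 − -4.3248·3.4557 = +14.3913 (running +27.8715)
  i=4: -4.3248·-3.4362 − -2.9592·0.3888 = +16.0117 (running +43.8832)
  i=5: -2.9592·-4.4456 − -0.4682·-3.4362 = +11.5467 (running +55.4299)
  i=6: -0.4682·-3.8219 − 2.4743·-4.4456 = +12.7890 (running +68.2189)
  i=7: 2.4743·-1.7369 − 3.2339·-3.8219 = +8.0621 (running +76.2810)
  i=8: 3.2339·1.1687 − 2.7471·-1.7369 = +8.5508 (running +84.8319)
Area = |Σ|/2 = |84.8319|/2 = 42.4159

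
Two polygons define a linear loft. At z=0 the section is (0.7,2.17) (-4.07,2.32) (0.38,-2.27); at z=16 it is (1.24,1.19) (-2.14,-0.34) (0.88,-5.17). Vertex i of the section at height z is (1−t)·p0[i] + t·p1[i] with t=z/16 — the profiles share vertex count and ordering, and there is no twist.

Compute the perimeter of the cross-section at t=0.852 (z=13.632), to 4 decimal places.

Perimeter at t=0.852: 15.6759

Cross-section at t=0.852: each vertex is (1-t)·p0[i] + t·p1[i].
  v1: (1-0.852)·(0.7,2.17) + 0.852·(1.24,1.19) = (1.1601,1.3350)
  v2: (1-0.852)·(-4.07,2.32) + 0.852·(-2.14,-0.34) = (-2.4256,0.0537)
  v3: (1-0.852)·(0.38,-2.27) + 0.852·(0.88,-5.17) = (0.8060,-4.7408)
Perimeter = Σ |v_{i+1} − v_i|:
  edge 1→2: √(-3.5857² + -1.2814²) = 3.8078 (running 3.8078)
  edge 2→3: √(3.2316² + -4.7945²) = 5.7819 (running 9.5897)
  edge 3→1: √(0.3541² + 6.0758²) = 6.0861 (running 15.6759)
Perimeter = 15.6759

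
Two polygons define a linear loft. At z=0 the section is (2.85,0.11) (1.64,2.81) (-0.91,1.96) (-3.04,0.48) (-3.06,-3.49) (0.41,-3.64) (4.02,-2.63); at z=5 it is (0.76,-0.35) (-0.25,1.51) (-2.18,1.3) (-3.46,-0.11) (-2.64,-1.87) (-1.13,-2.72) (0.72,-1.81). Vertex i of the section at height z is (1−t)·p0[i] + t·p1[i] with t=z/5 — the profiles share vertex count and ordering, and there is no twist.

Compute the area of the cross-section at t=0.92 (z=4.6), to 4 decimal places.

Cross-section at t=0.92: each vertex is (1-t)·p0[i] + t·p1[i].
  v1: (1-0.92)·(2.85,0.11) + 0.92·(0.76,-0.35) = (0.9272,-0.3132)
  v2: (1-0.92)·(1.64,2.81) + 0.92·(-0.25,1.51) = (-0.0988,1.6140)
  v3: (1-0.92)·(-0.91,1.96) + 0.92·(-2.18,1.3) = (-2.0784,1.3528)
  v4: (1-0.92)·(-3.04,0.48) + 0.92·(-3.46,-0.11) = (-3.4264,-0.0628)
  v5: (1-0.92)·(-3.06,-3.49) + 0.92·(-2.64,-1.87) = (-2.6736,-1.9996)
  v6: (1-0.92)·(0.41,-3.64) + 0.92·(-1.13,-2.72) = (-1.0068,-2.7936)
  v7: (1-0.92)·(4.02,-2.63) + 0.92·(0.72,-1.81) = (0.9840,-1.8756)
Shoelace sum Σ(x_i·y_{i+1} − x_{i+1}·y_i):
  i=1: 0.9272·1.6140 − -0.0988·-0.3132 = +1.4656 (running +1.4656)
  i=2: -0.0988·1.3528 − -2.0784·1.6140 = +3.2209 (running +4.6864)
  i=3: -2.0784·-0.0628 − -3.4264·1.3528 = +4.7658 (running +9.4522)
  i=4: -3.4264·-1.9996 − -2.6736·-0.0628 = +6.6835 (running +16.1357)
  i=5: -2.6736·-2.7936 − -1.0068·-1.9996 = +5.4558 (running +21.5915)
  i=6: -1.0068·-1.8756 − 0.9840·-2.7936 = +4.6373 (running +26.2288)
  i=7: 0.9840·-0.3132 − 0.9272·-1.8756 = +1.4309 (running +27.6596)
Area = |Σ|/2 = |27.6596|/2 = 13.8298

Area at t=0.92: 13.8298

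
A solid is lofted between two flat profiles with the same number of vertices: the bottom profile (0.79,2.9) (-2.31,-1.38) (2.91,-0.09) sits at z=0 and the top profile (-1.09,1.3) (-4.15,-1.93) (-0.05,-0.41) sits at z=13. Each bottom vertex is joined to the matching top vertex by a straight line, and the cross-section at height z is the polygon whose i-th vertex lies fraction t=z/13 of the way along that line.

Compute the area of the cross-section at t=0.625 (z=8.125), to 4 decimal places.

Cross-section at t=0.625: each vertex is (1-t)·p0[i] + t·p1[i].
  v1: (1-0.625)·(0.79,2.9) + 0.625·(-1.09,1.3) = (-0.3850,1.9000)
  v2: (1-0.625)·(-2.31,-1.38) + 0.625·(-4.15,-1.93) = (-3.4600,-1.7237)
  v3: (1-0.625)·(2.91,-0.09) + 0.625·(-0.05,-0.41) = (1.0600,-0.2900)
Shoelace sum Σ(x_i·y_{i+1} − x_{i+1}·y_i):
  i=1: -0.3850·-1.7237 − -3.4600·1.9000 = +7.2376 (running +7.2376)
  i=2: -3.4600·-0.2900 − 1.0600·-1.7237 = +2.8306 (running +10.0682)
  i=3: 1.0600·1.9000 − -0.3850·-0.2900 = +1.9023 (running +11.9706)
Area = |Σ|/2 = |11.9706|/2 = 5.9853

Area at t=0.625: 5.9853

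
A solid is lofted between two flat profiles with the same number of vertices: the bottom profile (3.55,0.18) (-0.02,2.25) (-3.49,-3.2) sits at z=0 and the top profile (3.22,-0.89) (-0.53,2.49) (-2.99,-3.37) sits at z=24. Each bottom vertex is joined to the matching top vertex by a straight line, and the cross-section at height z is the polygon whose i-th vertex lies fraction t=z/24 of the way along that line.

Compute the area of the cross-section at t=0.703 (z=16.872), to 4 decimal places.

Area at t=0.703: 14.7332

Cross-section at t=0.703: each vertex is (1-t)·p0[i] + t·p1[i].
  v1: (1-0.703)·(3.55,0.18) + 0.703·(3.22,-0.89) = (3.3180,-0.5722)
  v2: (1-0.703)·(-0.02,2.25) + 0.703·(-0.53,2.49) = (-0.3785,2.4187)
  v3: (1-0.703)·(-3.49,-3.2) + 0.703·(-2.99,-3.37) = (-3.1385,-3.3195)
Shoelace sum Σ(x_i·y_{i+1} − x_{i+1}·y_i):
  i=1: 3.3180·2.4187 − -0.3785·-0.5722 = +7.8087 (running +7.8087)
  i=2: -0.3785·-3.3195 − -3.1385·2.4187 = +8.8477 (running +16.6564)
  i=3: -3.1385·-0.5722 − 3.3180·-3.3195 = +12.8100 (running +29.4665)
Area = |Σ|/2 = |29.4665|/2 = 14.7332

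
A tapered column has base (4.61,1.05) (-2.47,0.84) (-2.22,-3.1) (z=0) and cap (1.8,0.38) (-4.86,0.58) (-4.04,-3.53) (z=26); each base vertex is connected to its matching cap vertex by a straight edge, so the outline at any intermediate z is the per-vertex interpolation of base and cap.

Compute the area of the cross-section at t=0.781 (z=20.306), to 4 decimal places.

Cross-section at t=0.781: each vertex is (1-t)·p0[i] + t·p1[i].
  v1: (1-0.781)·(4.61,1.05) + 0.781·(1.8,0.38) = (2.4154,0.5267)
  v2: (1-0.781)·(-2.47,0.84) + 0.781·(-4.86,0.58) = (-4.3366,0.6369)
  v3: (1-0.781)·(-2.22,-3.1) + 0.781·(-4.04,-3.53) = (-3.6414,-3.4358)
Shoelace sum Σ(x_i·y_{i+1} − x_{i+1}·y_i):
  i=1: 2.4154·0.6369 − -4.3366·0.5267 = +3.8227 (running +3.8227)
  i=2: -4.3366·-3.4358 − -3.6414·0.6369 = +17.2192 (running +21.0418)
  i=3: -3.6414·0.5267 − 2.4154·-3.4358 = +6.3808 (running +27.4226)
Area = |Σ|/2 = |27.4226|/2 = 13.7113

Area at t=0.781: 13.7113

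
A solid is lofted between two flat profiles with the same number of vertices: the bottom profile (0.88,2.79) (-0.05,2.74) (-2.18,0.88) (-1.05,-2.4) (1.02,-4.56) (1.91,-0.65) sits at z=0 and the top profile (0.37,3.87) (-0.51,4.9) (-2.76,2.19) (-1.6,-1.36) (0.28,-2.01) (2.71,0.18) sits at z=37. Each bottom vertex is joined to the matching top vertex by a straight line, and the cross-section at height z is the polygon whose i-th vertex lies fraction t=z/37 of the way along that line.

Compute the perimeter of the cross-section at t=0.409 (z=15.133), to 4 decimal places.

Perimeter at t=0.409: 17.6109

Cross-section at t=0.409: each vertex is (1-t)·p0[i] + t·p1[i].
  v1: (1-0.409)·(0.88,2.79) + 0.409·(0.37,3.87) = (0.6714,3.2317)
  v2: (1-0.409)·(-0.05,2.74) + 0.409·(-0.51,4.9) = (-0.2381,3.6234)
  v3: (1-0.409)·(-2.18,0.88) + 0.409·(-2.76,2.19) = (-2.4172,1.4158)
  v4: (1-0.409)·(-1.05,-2.4) + 0.409·(-1.6,-1.36) = (-1.2750,-1.9746)
  v5: (1-0.409)·(1.02,-4.56) + 0.409·(0.28,-2.01) = (0.7173,-3.5170)
  v6: (1-0.409)·(1.91,-0.65) + 0.409·(2.71,0.18) = (2.2372,-0.3105)
Perimeter = Σ |v_{i+1} − v_i|:
  edge 1→2: √(-0.9095² + 0.3917²) = 0.9903 (running 0.9903)
  edge 2→3: √(-2.1791² + -2.2077²) = 3.1020 (running 4.0923)
  edge 3→4: √(1.1423² + -3.3904²) = 3.5777 (running 7.6699)
  edge 4→5: √(1.9923² + -1.5424²) = 2.5196 (running 10.1895)
  edge 5→6: √(1.5199² + 3.2065²) = 3.5485 (running 13.7380)
  edge 6→1: √(-1.5658² + 3.5423²) = 3.8729 (running 17.6109)
Perimeter = 17.6109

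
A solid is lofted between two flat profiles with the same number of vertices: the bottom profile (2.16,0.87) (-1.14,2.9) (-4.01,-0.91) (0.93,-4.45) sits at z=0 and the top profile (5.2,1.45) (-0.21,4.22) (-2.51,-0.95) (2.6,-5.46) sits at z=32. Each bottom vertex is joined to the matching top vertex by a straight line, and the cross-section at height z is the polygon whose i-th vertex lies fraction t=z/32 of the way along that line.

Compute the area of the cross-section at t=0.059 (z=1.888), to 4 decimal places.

Area at t=0.059: 25.3588

Cross-section at t=0.059: each vertex is (1-t)·p0[i] + t·p1[i].
  v1: (1-0.059)·(2.16,0.87) + 0.059·(5.2,1.45) = (2.3394,0.9042)
  v2: (1-0.059)·(-1.14,2.9) + 0.059·(-0.21,4.22) = (-1.0851,2.9779)
  v3: (1-0.059)·(-4.01,-0.91) + 0.059·(-2.51,-0.95) = (-3.9215,-0.9124)
  v4: (1-0.059)·(0.93,-4.45) + 0.059·(2.6,-5.46) = (1.0285,-4.5096)
Shoelace sum Σ(x_i·y_{i+1} − x_{i+1}·y_i):
  i=1: 2.3394·2.9779 − -1.0851·0.9042 = +7.9475 (running +7.9475)
  i=2: -1.0851·-0.9124 − -3.9215·2.9779 = +12.6678 (running +20.6153)
  i=3: -3.9215·-4.5096 − 1.0285·-0.9124 = +18.6227 (running +39.2381)
  i=4: 1.0285·0.9042 − 2.3394·-4.5096 = +11.4796 (running +50.7176)
Area = |Σ|/2 = |50.7176|/2 = 25.3588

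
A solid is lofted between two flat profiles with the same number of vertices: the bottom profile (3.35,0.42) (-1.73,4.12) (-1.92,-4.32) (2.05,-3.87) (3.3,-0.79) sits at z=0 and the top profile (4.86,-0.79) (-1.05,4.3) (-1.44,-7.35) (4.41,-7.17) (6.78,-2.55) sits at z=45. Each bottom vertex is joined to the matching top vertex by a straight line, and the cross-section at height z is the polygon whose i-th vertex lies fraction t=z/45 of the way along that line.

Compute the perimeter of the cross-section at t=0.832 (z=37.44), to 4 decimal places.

Perimeter at t=0.832: 31.3774

Cross-section at t=0.832: each vertex is (1-t)·p0[i] + t·p1[i].
  v1: (1-0.832)·(3.35,0.42) + 0.832·(4.86,-0.79) = (4.6063,-0.5867)
  v2: (1-0.832)·(-1.73,4.12) + 0.832·(-1.05,4.3) = (-1.1642,4.2698)
  v3: (1-0.832)·(-1.92,-4.32) + 0.832·(-1.44,-7.35) = (-1.5206,-6.8410)
  v4: (1-0.832)·(2.05,-3.87) + 0.832·(4.41,-7.17) = (4.0135,-6.6156)
  v5: (1-0.832)·(3.3,-0.79) + 0.832·(6.78,-2.55) = (6.1954,-2.2543)
Perimeter = Σ |v_{i+1} − v_i|:
  edge 1→2: √(-5.7706² + 4.8565²) = 7.5422 (running 7.5422)
  edge 2→3: √(-0.3564² + -11.1107²) = 11.1164 (running 18.6586)
  edge 3→4: √(5.5342² + 0.2254²) = 5.5387 (running 24.1974)
  edge 4→5: √(2.1818² + 4.3613²) = 4.8766 (running 29.0740)
  edge 5→1: √(-1.5890² + 1.6676²) = 2.3035 (running 31.3774)
Perimeter = 31.3774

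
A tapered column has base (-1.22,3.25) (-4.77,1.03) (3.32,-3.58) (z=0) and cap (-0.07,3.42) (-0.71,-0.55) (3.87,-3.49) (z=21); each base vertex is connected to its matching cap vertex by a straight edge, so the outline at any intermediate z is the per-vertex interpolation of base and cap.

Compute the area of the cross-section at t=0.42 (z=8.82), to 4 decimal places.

Area at t=0.42: 14.3241

Cross-section at t=0.42: each vertex is (1-t)·p0[i] + t·p1[i].
  v1: (1-0.42)·(-1.22,3.25) + 0.42·(-0.07,3.42) = (-0.7370,3.3214)
  v2: (1-0.42)·(-4.77,1.03) + 0.42·(-0.71,-0.55) = (-3.0648,0.3664)
  v3: (1-0.42)·(3.32,-3.58) + 0.42·(3.87,-3.49) = (3.5510,-3.5422)
Shoelace sum Σ(x_i·y_{i+1} − x_{i+1}·y_i):
  i=1: -0.7370·0.3664 − -3.0648·3.3214 = +9.9094 (running +9.9094)
  i=2: -3.0648·-3.5422 − 3.5510·0.3664 = +9.5550 (running +19.4644)
  i=3: 3.5510·3.3214 − -0.7370·-3.5422 = +9.1837 (running +28.6481)
Area = |Σ|/2 = |28.6481|/2 = 14.3241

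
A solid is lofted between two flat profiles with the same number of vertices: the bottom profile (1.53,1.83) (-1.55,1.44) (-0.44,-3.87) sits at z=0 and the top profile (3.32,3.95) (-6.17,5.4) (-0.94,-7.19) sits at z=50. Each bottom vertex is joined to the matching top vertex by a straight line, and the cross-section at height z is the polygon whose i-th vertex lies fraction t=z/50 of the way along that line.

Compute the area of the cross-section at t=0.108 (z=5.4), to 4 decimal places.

Cross-section at t=0.108: each vertex is (1-t)·p0[i] + t·p1[i].
  v1: (1-0.108)·(1.53,1.83) + 0.108·(3.32,3.95) = (1.7233,2.0590)
  v2: (1-0.108)·(-1.55,1.44) + 0.108·(-6.17,5.4) = (-2.0490,1.8677)
  v3: (1-0.108)·(-0.44,-3.87) + 0.108·(-0.94,-7.19) = (-0.4940,-4.2286)
Shoelace sum Σ(x_i·y_{i+1} − x_{i+1}·y_i):
  i=1: 1.7233·1.8677 − -2.0490·2.0590 = +7.4373 (running +7.4373)
  i=2: -2.0490·-4.2286 − -0.4940·1.8677 = +9.5868 (running +17.0241)
  i=3: -0.4940·2.0590 − 1.7233·-4.2286 = +6.2700 (running +23.2942)
Area = |Σ|/2 = |23.2942|/2 = 11.6471

Area at t=0.108: 11.6471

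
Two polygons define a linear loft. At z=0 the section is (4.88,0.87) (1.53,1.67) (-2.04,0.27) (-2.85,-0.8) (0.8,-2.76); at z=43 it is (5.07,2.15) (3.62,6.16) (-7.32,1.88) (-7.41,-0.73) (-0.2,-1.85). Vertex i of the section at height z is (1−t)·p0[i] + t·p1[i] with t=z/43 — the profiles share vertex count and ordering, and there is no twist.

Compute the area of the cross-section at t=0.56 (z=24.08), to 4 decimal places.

Cross-section at t=0.56: each vertex is (1-t)·p0[i] + t·p1[i].
  v1: (1-0.56)·(4.88,0.87) + 0.56·(5.07,2.15) = (4.9864,1.5868)
  v2: (1-0.56)·(1.53,1.67) + 0.56·(3.62,6.16) = (2.7004,4.1844)
  v3: (1-0.56)·(-2.04,0.27) + 0.56·(-7.32,1.88) = (-4.9968,1.1716)
  v4: (1-0.56)·(-2.85,-0.8) + 0.56·(-7.41,-0.73) = (-5.4036,-0.7608)
  v5: (1-0.56)·(0.8,-2.76) + 0.56·(-0.2,-1.85) = (0.2400,-2.2504)
Shoelace sum Σ(x_i·y_{i+1} − x_{i+1}·y_i):
  i=1: 4.9864·4.1844 − 2.7004·1.5868 = +16.5801 (running +16.5801)
  i=2: 2.7004·1.1716 − -4.9968·4.1844 = +24.0724 (running +40.6525)
  i=3: -4.9968·-0.7608 − -5.4036·1.1716 = +10.1324 (running +50.7849)
  i=4: -5.4036·-2.2504 − 0.2400·-0.7608 = +12.3429 (running +63.1278)
  i=5: 0.2400·1.5868 − 4.9864·-2.2504 = +11.6022 (running +74.7300)
Area = |Σ|/2 = |74.7300|/2 = 37.3650

Area at t=0.56: 37.3650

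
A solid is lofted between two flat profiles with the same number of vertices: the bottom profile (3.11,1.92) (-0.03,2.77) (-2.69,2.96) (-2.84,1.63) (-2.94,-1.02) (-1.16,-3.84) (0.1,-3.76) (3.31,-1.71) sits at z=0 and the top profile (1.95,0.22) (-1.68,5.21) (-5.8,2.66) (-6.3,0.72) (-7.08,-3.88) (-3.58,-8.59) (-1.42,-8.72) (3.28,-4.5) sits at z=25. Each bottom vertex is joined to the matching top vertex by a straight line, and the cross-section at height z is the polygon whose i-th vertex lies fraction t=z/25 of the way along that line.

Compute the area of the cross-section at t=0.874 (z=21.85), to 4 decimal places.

Area at t=0.874: 85.1281

Cross-section at t=0.874: each vertex is (1-t)·p0[i] + t·p1[i].
  v1: (1-0.874)·(3.11,1.92) + 0.874·(1.95,0.22) = (2.0962,0.4342)
  v2: (1-0.874)·(-0.03,2.77) + 0.874·(-1.68,5.21) = (-1.4721,4.9026)
  v3: (1-0.874)·(-2.69,2.96) + 0.874·(-5.8,2.66) = (-5.4081,2.6978)
  v4: (1-0.874)·(-2.84,1.63) + 0.874·(-6.3,0.72) = (-5.8640,0.8347)
  v5: (1-0.874)·(-2.94,-1.02) + 0.874·(-7.08,-3.88) = (-6.5584,-3.5196)
  v6: (1-0.874)·(-1.16,-3.84) + 0.874·(-3.58,-8.59) = (-3.2751,-7.9915)
  v7: (1-0.874)·(0.1,-3.76) + 0.874·(-1.42,-8.72) = (-1.2285,-8.0950)
  v8: (1-0.874)·(3.31,-1.71) + 0.874·(3.28,-4.5) = (3.2838,-4.1485)
Shoelace sum Σ(x_i·y_{i+1} − x_{i+1}·y_i):
  i=1: 2.0962·4.9026 − -1.4721·0.4342 = +10.9157 (running +10.9157)
  i=2: -1.4721·2.6978 − -5.4081·4.9026 = +22.5423 (running +33.4580)
  i=3: -5.4081·0.8347 − -5.8640·2.6978 = +11.3060 (running +44.7641)
  i=4: -5.8640·-3.5196 − -6.5584·0.8347 = +26.1133 (running +70.8774)
  i=5: -6.5584·-7.9915 − -3.2751·-3.5196 = +40.8840 (running +111.7614)
  i=6: -3.2751·-8.0950 − -1.2285·-7.9915 = +16.6945 (running +128.4559)
  i=7: -1.2285·-4.1485 − 3.2838·-8.0950 = +31.6786 (running +160.1346)
  i=8: 3.2838·0.4342 − 2.0962·-4.1485 = +10.1217 (running +170.2562)
Area = |Σ|/2 = |170.2562|/2 = 85.1281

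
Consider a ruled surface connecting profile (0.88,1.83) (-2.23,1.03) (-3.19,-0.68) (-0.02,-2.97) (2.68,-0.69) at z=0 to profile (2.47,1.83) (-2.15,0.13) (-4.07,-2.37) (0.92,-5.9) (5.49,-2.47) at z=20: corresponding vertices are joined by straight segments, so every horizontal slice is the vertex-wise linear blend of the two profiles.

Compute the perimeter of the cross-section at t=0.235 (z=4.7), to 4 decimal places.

Cross-section at t=0.235: each vertex is (1-t)·p0[i] + t·p1[i].
  v1: (1-0.235)·(0.88,1.83) + 0.235·(2.47,1.83) = (1.2536,1.8300)
  v2: (1-0.235)·(-2.23,1.03) + 0.235·(-2.15,0.13) = (-2.2112,0.8185)
  v3: (1-0.235)·(-3.19,-0.68) + 0.235·(-4.07,-2.37) = (-3.3968,-1.0772)
  v4: (1-0.235)·(-0.02,-2.97) + 0.235·(0.92,-5.9) = (0.2009,-3.6585)
  v5: (1-0.235)·(2.68,-0.69) + 0.235·(5.49,-2.47) = (3.3403,-1.1083)
Perimeter = Σ |v_{i+1} − v_i|:
  edge 1→2: √(-3.4648² + -1.0115²) = 3.6095 (running 3.6095)
  edge 2→3: √(-1.1856² + -1.8957²) = 2.2359 (running 5.8454)
  edge 3→4: √(3.5977² + -2.5814²) = 4.4280 (running 10.2733)
  edge 4→5: √(3.1395² + 2.5503²) = 4.0447 (running 14.3181)
  edge 5→1: √(-2.0867² + 2.9383²) = 3.6039 (running 17.9220)
Perimeter = 17.9220

Perimeter at t=0.235: 17.9220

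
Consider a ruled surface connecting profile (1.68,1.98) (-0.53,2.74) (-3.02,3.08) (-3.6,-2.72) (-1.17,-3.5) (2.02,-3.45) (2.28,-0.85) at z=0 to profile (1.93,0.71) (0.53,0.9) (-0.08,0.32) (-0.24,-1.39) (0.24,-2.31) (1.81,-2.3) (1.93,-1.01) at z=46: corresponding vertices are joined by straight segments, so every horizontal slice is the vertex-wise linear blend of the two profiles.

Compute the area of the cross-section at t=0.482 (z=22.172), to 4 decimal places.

Area at t=0.482: 16.9003

Cross-section at t=0.482: each vertex is (1-t)·p0[i] + t·p1[i].
  v1: (1-0.482)·(1.68,1.98) + 0.482·(1.93,0.71) = (1.8005,1.3679)
  v2: (1-0.482)·(-0.53,2.74) + 0.482·(0.53,0.9) = (-0.0191,1.8531)
  v3: (1-0.482)·(-3.02,3.08) + 0.482·(-0.08,0.32) = (-1.6029,1.7497)
  v4: (1-0.482)·(-3.6,-2.72) + 0.482·(-0.24,-1.39) = (-1.9805,-2.0789)
  v5: (1-0.482)·(-1.17,-3.5) + 0.482·(0.24,-2.31) = (-0.4904,-2.9264)
  v6: (1-0.482)·(2.02,-3.45) + 0.482·(1.81,-2.3) = (1.9188,-2.8957)
  v7: (1-0.482)·(2.28,-0.85) + 0.482·(1.93,-1.01) = (2.1113,-0.9271)
Shoelace sum Σ(x_i·y_{i+1} − x_{i+1}·y_i):
  i=1: 1.8005·1.8531 − -0.0191·1.3679 = +3.3626 (running +3.3626)
  i=2: -0.0191·1.7497 − -1.6029·1.8531 = +2.9370 (running +6.2997)
  i=3: -1.6029·-2.0789 − -1.9805·1.7497 = +6.7976 (running +13.0972)
  i=4: -1.9805·-2.9264 − -0.4904·-2.0789 = +4.7762 (running +17.8735)
  i=5: -0.4904·-2.8957 − 1.9188·-2.9264 = +7.0351 (running +24.9086)
  i=6: 1.9188·-0.9271 − 2.1113·-2.8957 = +4.3348 (running +29.2434)
  i=7: 2.1113·1.3679 − 1.8005·-0.9271 = +4.5572 (running +33.8006)
Area = |Σ|/2 = |33.8006|/2 = 16.9003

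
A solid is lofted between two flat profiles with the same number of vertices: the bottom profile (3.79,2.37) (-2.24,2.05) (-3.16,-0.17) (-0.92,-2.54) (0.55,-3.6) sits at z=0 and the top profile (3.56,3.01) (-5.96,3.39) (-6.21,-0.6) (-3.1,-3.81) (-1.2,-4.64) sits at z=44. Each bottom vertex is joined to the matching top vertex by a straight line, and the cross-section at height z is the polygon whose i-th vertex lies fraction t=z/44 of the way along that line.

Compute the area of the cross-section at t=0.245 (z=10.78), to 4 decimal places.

Cross-section at t=0.245: each vertex is (1-t)·p0[i] + t·p1[i].
  v1: (1-0.245)·(3.79,2.37) + 0.245·(3.56,3.01) = (3.7336,2.5268)
  v2: (1-0.245)·(-2.24,2.05) + 0.245·(-5.96,3.39) = (-3.1514,2.3783)
  v3: (1-0.245)·(-3.16,-0.17) + 0.245·(-6.21,-0.6) = (-3.9073,-0.2753)
  v4: (1-0.245)·(-0.92,-2.54) + 0.245·(-3.1,-3.81) = (-1.4541,-2.8512)
  v5: (1-0.245)·(0.55,-3.6) + 0.245·(-1.2,-4.64) = (0.1213,-3.8548)
Shoelace sum Σ(x_i·y_{i+1} − x_{i+1}·y_i):
  i=1: 3.7336·2.3783 − -3.1514·2.5268 = +16.8427 (running +16.8427)
  i=2: -3.1514·-0.2753 − -3.9073·2.3783 = +10.1604 (running +27.0030)
  i=3: -3.9073·-2.8512 − -1.4541·-0.2753 = +10.7398 (running +37.7428)
  i=4: -1.4541·-3.8548 − 0.1213·-2.8512 = +5.9510 (running +43.6938)
  i=5: 0.1213·2.5268 − 3.7336·-3.8548 = +14.6988 (running +58.3926)
Area = |Σ|/2 = |58.3926|/2 = 29.1963

Area at t=0.245: 29.1963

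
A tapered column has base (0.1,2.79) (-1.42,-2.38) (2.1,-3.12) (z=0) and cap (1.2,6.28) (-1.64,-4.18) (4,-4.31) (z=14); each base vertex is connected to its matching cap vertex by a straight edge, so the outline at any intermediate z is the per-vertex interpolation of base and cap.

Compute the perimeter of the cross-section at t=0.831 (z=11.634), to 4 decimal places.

Perimeter at t=0.831: 25.3593

Cross-section at t=0.831: each vertex is (1-t)·p0[i] + t·p1[i].
  v1: (1-0.831)·(0.1,2.79) + 0.831·(1.2,6.28) = (1.0141,5.6902)
  v2: (1-0.831)·(-1.42,-2.38) + 0.831·(-1.64,-4.18) = (-1.6028,-3.8758)
  v3: (1-0.831)·(2.1,-3.12) + 0.831·(4,-4.31) = (3.6789,-4.1089)
Perimeter = Σ |v_{i+1} − v_i|:
  edge 1→2: √(-2.6169² + -9.5660²) = 9.9175 (running 9.9175)
  edge 2→3: √(5.2817² + -0.2331²) = 5.2869 (running 15.2043)
  edge 3→1: √(-2.6648² + 9.7991²) = 10.1550 (running 25.3593)
Perimeter = 25.3593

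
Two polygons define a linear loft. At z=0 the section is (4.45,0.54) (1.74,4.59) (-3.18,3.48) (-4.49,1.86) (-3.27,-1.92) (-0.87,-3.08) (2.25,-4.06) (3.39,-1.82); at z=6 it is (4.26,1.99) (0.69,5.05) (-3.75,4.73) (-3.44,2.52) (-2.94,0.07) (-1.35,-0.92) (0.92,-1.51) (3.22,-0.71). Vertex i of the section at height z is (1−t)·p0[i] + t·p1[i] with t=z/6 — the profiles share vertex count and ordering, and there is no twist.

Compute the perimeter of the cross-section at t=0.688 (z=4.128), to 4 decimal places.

Cross-section at t=0.688: each vertex is (1-t)·p0[i] + t·p1[i].
  v1: (1-0.688)·(4.45,0.54) + 0.688·(4.26,1.99) = (4.3193,1.5376)
  v2: (1-0.688)·(1.74,4.59) + 0.688·(0.69,5.05) = (1.0176,4.9065)
  v3: (1-0.688)·(-3.18,3.48) + 0.688·(-3.75,4.73) = (-3.5722,4.3400)
  v4: (1-0.688)·(-4.49,1.86) + 0.688·(-3.44,2.52) = (-3.7676,2.3141)
  v5: (1-0.688)·(-3.27,-1.92) + 0.688·(-2.94,0.07) = (-3.0430,-0.5509)
  v6: (1-0.688)·(-0.87,-3.08) + 0.688·(-1.35,-0.92) = (-1.2002,-1.5939)
  v7: (1-0.688)·(2.25,-4.06) + 0.688·(0.92,-1.51) = (1.3350,-2.3056)
  v8: (1-0.688)·(3.39,-1.82) + 0.688·(3.22,-0.71) = (3.2730,-1.0563)
Perimeter = Σ |v_{i+1} − v_i|:
  edge 1→2: √(-3.3017² + 3.3689²) = 4.7170 (running 4.7170)
  edge 2→3: √(-4.5898² + -0.5665²) = 4.6246 (running 9.3416)
  edge 3→4: √(-0.1954² + -2.0259²) = 2.0353 (running 11.3769)
  edge 4→5: √(0.7246² + -2.8650²) = 2.9552 (running 14.3321)
  edge 5→6: √(1.8427² + -1.0430²) = 2.1174 (running 16.4496)
  edge 6→7: √(2.5352² + -0.7117²) = 2.6332 (running 19.0828)
  edge 7→8: √(1.9381² + 1.2493²) = 2.3058 (running 21.3886)
  edge 8→1: √(1.0462² + 2.5939²) = 2.7970 (running 24.1856)
Perimeter = 24.1856

Perimeter at t=0.688: 24.1856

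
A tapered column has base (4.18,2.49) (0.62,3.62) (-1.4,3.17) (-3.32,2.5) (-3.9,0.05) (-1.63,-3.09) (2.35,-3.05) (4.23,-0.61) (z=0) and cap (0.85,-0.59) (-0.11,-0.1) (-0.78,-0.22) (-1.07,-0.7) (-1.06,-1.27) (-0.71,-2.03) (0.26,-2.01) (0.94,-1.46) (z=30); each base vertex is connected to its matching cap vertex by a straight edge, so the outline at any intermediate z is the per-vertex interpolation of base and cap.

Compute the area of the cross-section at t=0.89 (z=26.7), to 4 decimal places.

Cross-section at t=0.89: each vertex is (1-t)·p0[i] + t·p1[i].
  v1: (1-0.89)·(4.18,2.49) + 0.89·(0.85,-0.59) = (1.2163,-0.2512)
  v2: (1-0.89)·(0.62,3.62) + 0.89·(-0.11,-0.1) = (-0.0297,0.3092)
  v3: (1-0.89)·(-1.4,3.17) + 0.89·(-0.78,-0.22) = (-0.8482,0.1529)
  v4: (1-0.89)·(-3.32,2.5) + 0.89·(-1.07,-0.7) = (-1.3175,-0.3480)
  v5: (1-0.89)·(-3.9,0.05) + 0.89·(-1.06,-1.27) = (-1.3724,-1.1248)
  v6: (1-0.89)·(-1.63,-3.09) + 0.89·(-0.71,-2.03) = (-0.8112,-2.1466)
  v7: (1-0.89)·(2.35,-3.05) + 0.89·(0.26,-2.01) = (0.4899,-2.1244)
  v8: (1-0.89)·(4.23,-0.61) + 0.89·(0.94,-1.46) = (1.3019,-1.3665)
Shoelace sum Σ(x_i·y_{i+1} − x_{i+1}·y_i):
  i=1: 1.2163·0.3092 − -0.0297·-0.2512 = +0.3686 (running +0.3686)
  i=2: -0.0297·0.1529 − -0.8482·0.3092 = +0.2577 (running +0.6263)
  i=3: -0.8482·-0.3480 − -1.3175·0.1529 = +0.4966 (running +1.1230)
  i=4: -1.3175·-1.1248 − -1.3724·-0.3480 = +1.0043 (running +2.1273)
  i=5: -1.3724·-2.1466 − -0.8112·-1.1248 = +2.0336 (running +4.1608)
  i=6: -0.8112·-2.1244 − 0.4899·-2.1466 = +2.7749 (running +6.9358)
  i=7: 0.4899·-1.3665 − 1.3019·-2.1244 = +2.0963 (running +9.0321)
  i=8: 1.3019·-0.2512 − 1.2163·-1.3665 = +1.3350 (running +10.3671)
Area = |Σ|/2 = |10.3671|/2 = 5.1836

Area at t=0.89: 5.1836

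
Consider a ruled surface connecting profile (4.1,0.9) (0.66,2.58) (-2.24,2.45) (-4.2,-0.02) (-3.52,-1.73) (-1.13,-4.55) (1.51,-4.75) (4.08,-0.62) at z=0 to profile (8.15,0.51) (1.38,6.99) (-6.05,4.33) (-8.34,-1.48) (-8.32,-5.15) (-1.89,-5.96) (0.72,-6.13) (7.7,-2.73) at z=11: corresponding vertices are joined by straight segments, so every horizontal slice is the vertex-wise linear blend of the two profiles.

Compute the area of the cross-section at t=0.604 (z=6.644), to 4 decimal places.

Area at t=0.604: 100.8965

Cross-section at t=0.604: each vertex is (1-t)·p0[i] + t·p1[i].
  v1: (1-0.604)·(4.1,0.9) + 0.604·(8.15,0.51) = (6.5462,0.6644)
  v2: (1-0.604)·(0.66,2.58) + 0.604·(1.38,6.99) = (1.0949,5.2436)
  v3: (1-0.604)·(-2.24,2.45) + 0.604·(-6.05,4.33) = (-4.5412,3.5855)
  v4: (1-0.604)·(-4.2,-0.02) + 0.604·(-8.34,-1.48) = (-6.7006,-0.9018)
  v5: (1-0.604)·(-3.52,-1.73) + 0.604·(-8.32,-5.15) = (-6.4192,-3.7957)
  v6: (1-0.604)·(-1.13,-4.55) + 0.604·(-1.89,-5.96) = (-1.5890,-5.4016)
  v7: (1-0.604)·(1.51,-4.75) + 0.604·(0.72,-6.13) = (1.0328,-5.5835)
  v8: (1-0.604)·(4.08,-0.62) + 0.604·(7.7,-2.73) = (6.2665,-1.8944)
Shoelace sum Σ(x_i·y_{i+1} − x_{i+1}·y_i):
  i=1: 6.5462·5.2436 − 1.0949·0.6644 = +33.5984 (running +33.5984)
  i=2: 1.0949·3.5855 − -4.5412·5.2436 = +27.7383 (running +61.3368)
  i=3: -4.5412·-0.9018 − -6.7006·3.5855 = +28.1205 (running +89.4572)
  i=4: -6.7006·-3.7957 − -6.4192·-0.9018 = +19.6441 (running +109.1013)
  i=5: -6.4192·-5.4016 − -1.5890·-3.7957 = +28.6427 (running +137.7441)
  i=6: -1.5890·-5.5835 − 1.0328·-5.4016 = +14.4515 (running +152.1955)
  i=7: 1.0328·-1.8944 − 6.2665·-5.5835 = +33.0324 (running +185.2279)
  i=8: 6.2665·0.6644 − 6.5462·-1.8944 = +16.5651 (running +201.7930)
Area = |Σ|/2 = |201.7930|/2 = 100.8965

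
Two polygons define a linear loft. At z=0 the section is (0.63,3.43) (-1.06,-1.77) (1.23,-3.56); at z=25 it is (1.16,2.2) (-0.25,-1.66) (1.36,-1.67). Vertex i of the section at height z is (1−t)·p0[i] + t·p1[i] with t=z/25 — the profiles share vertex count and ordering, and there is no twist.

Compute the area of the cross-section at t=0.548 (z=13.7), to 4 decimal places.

Area at t=0.548: 4.9070

Cross-section at t=0.548: each vertex is (1-t)·p0[i] + t·p1[i].
  v1: (1-0.548)·(0.63,3.43) + 0.548·(1.16,2.2) = (0.9204,2.7560)
  v2: (1-0.548)·(-1.06,-1.77) + 0.548·(-0.25,-1.66) = (-0.6161,-1.7097)
  v3: (1-0.548)·(1.23,-3.56) + 0.548·(1.36,-1.67) = (1.3012,-2.5243)
Shoelace sum Σ(x_i·y_{i+1} − x_{i+1}·y_i):
  i=1: 0.9204·-1.7097 − -0.6161·2.7560 = +0.1243 (running +0.1243)
  i=2: -0.6161·-2.5243 − 1.3012·-1.7097 = +3.7800 (running +3.9043)
  i=3: 1.3012·2.7560 − 0.9204·-2.5243 = +5.9096 (running +9.8139)
Area = |Σ|/2 = |9.8139|/2 = 4.9070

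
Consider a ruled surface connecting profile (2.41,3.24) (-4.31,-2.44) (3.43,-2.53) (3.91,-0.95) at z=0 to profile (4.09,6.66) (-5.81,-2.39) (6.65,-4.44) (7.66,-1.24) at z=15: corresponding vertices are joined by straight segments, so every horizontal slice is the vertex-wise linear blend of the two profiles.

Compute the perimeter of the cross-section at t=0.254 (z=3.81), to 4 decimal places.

Perimeter at t=0.254: 26.5293

Cross-section at t=0.254: each vertex is (1-t)·p0[i] + t·p1[i].
  v1: (1-0.254)·(2.41,3.24) + 0.254·(4.09,6.66) = (2.8367,4.1087)
  v2: (1-0.254)·(-4.31,-2.44) + 0.254·(-5.81,-2.39) = (-4.6910,-2.4273)
  v3: (1-0.254)·(3.43,-2.53) + 0.254·(6.65,-4.44) = (4.2479,-3.0151)
  v4: (1-0.254)·(3.91,-0.95) + 0.254·(7.66,-1.24) = (4.8625,-1.0237)
Perimeter = Σ |v_{i+1} − v_i|:
  edge 1→2: √(-7.5277² + -6.5360²) = 9.9692 (running 9.9692)
  edge 2→3: √(8.9389² + -0.5878²) = 8.9582 (running 18.9274)
  edge 3→4: √(0.6146² + 1.9915²) = 2.0842 (running 21.0116)
  edge 4→1: √(-2.0258² + 5.1323²) = 5.5177 (running 26.5293)
Perimeter = 26.5293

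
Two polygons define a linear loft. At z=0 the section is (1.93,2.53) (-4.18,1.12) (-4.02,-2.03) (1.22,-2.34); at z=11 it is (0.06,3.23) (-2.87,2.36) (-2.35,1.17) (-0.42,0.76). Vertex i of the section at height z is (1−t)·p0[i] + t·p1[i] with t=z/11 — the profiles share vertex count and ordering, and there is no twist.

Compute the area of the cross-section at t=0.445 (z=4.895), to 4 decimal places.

Area at t=0.445: 12.8032

Cross-section at t=0.445: each vertex is (1-t)·p0[i] + t·p1[i].
  v1: (1-0.445)·(1.93,2.53) + 0.445·(0.06,3.23) = (1.0978,2.8415)
  v2: (1-0.445)·(-4.18,1.12) + 0.445·(-2.87,2.36) = (-3.5970,1.6718)
  v3: (1-0.445)·(-4.02,-2.03) + 0.445·(-2.35,1.17) = (-3.2768,-0.6060)
  v4: (1-0.445)·(1.22,-2.34) + 0.445·(-0.42,0.76) = (0.4902,-0.9605)
Shoelace sum Σ(x_i·y_{i+1} − x_{i+1}·y_i):
  i=1: 1.0978·1.6718 − -3.5970·2.8415 = +12.0564 (running +12.0564)
  i=2: -3.5970·-0.6060 − -3.2768·1.6718 = +7.6581 (running +19.7145)
  i=3: -3.2768·-0.9605 − 0.4902·-0.6060 = +3.4445 (running +23.1589)
  i=4: 0.4902·2.8415 − 1.0978·-0.9605 = +2.4474 (running +25.6063)
Area = |Σ|/2 = |25.6063|/2 = 12.8032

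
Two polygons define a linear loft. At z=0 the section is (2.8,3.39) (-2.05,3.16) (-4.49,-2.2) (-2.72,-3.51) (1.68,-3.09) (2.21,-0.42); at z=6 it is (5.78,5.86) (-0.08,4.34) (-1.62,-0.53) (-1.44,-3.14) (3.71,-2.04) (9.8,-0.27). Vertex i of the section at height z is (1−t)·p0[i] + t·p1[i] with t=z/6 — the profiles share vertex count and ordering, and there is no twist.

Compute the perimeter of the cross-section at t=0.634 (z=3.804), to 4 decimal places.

Cross-section at t=0.634: each vertex is (1-t)·p0[i] + t·p1[i].
  v1: (1-0.634)·(2.8,3.39) + 0.634·(5.78,5.86) = (4.6893,4.9560)
  v2: (1-0.634)·(-2.05,3.16) + 0.634·(-0.08,4.34) = (-0.8010,3.9081)
  v3: (1-0.634)·(-4.49,-2.2) + 0.634·(-1.62,-0.53) = (-2.6704,-1.1412)
  v4: (1-0.634)·(-2.72,-3.51) + 0.634·(-1.44,-3.14) = (-1.9085,-3.2754)
  v5: (1-0.634)·(1.68,-3.09) + 0.634·(3.71,-2.04) = (2.9670,-2.4243)
  v6: (1-0.634)·(2.21,-0.42) + 0.634·(9.8,-0.27) = (7.0221,-0.3249)
Perimeter = Σ |v_{i+1} − v_i|:
  edge 1→2: √(-5.4903² + -1.0479²) = 5.5894 (running 5.5894)
  edge 2→3: √(-1.8694² + -5.0493²) = 5.3843 (running 10.9737)
  edge 3→4: √(0.7619² + -2.1342²) = 2.2661 (running 13.2399)
  edge 4→5: √(4.8755² + 0.8511²) = 4.9492 (running 18.1891)
  edge 5→6: √(4.0550² + 2.0994²) = 4.5663 (running 22.7554)
  edge 6→1: √(-2.3327² + 5.2809²) = 5.7732 (running 28.5285)
Perimeter = 28.5285

Perimeter at t=0.634: 28.5285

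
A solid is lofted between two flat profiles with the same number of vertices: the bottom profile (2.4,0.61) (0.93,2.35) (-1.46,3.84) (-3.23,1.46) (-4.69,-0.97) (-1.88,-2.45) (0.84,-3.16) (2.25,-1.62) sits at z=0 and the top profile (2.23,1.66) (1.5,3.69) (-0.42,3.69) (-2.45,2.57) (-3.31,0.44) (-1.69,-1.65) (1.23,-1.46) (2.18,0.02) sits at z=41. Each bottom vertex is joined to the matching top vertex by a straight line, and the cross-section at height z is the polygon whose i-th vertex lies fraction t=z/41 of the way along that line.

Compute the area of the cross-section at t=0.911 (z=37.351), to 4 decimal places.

Area at t=0.911: 23.5156

Cross-section at t=0.911: each vertex is (1-t)·p0[i] + t·p1[i].
  v1: (1-0.911)·(2.4,0.61) + 0.911·(2.23,1.66) = (2.2451,1.5665)
  v2: (1-0.911)·(0.93,2.35) + 0.911·(1.5,3.69) = (1.4493,3.5707)
  v3: (1-0.911)·(-1.46,3.84) + 0.911·(-0.42,3.69) = (-0.5126,3.7033)
  v4: (1-0.911)·(-3.23,1.46) + 0.911·(-2.45,2.57) = (-2.5194,2.4712)
  v5: (1-0.911)·(-4.69,-0.97) + 0.911·(-3.31,0.44) = (-3.4328,0.3145)
  v6: (1-0.911)·(-1.88,-2.45) + 0.911·(-1.69,-1.65) = (-1.7069,-1.7212)
  v7: (1-0.911)·(0.84,-3.16) + 0.911·(1.23,-1.46) = (1.1953,-1.6113)
  v8: (1-0.911)·(2.25,-1.62) + 0.911·(2.18,0.02) = (2.1862,-0.1260)
Shoelace sum Σ(x_i·y_{i+1} − x_{i+1}·y_i):
  i=1: 2.2451·3.5707 − 1.4493·1.5665 = +5.7464 (running +5.7464)
  i=2: 1.4493·3.7033 − -0.5126·3.5707 = +7.1974 (running +12.9438)
  i=3: -0.5126·2.4712 − -2.5194·3.7033 = +8.0637 (running +21.0074)
  i=4: -2.5194·0.3145 − -3.4328·2.4712 = +7.6908 (running +28.6983)
  i=5: -3.4328·-1.7212 − -1.7069·0.3145 = +6.4454 (running +35.1437)
  i=6: -1.7069·-1.6113 − 1.1953·-1.7212 = +4.8077 (running +39.9514)
  i=7: 1.1953·-0.1260 − 2.1862·-1.6113 = +3.3721 (running +43.3235)
  i=8: 2.1862·1.5665 − 2.2451·-0.1260 = +3.7076 (running +47.0311)
Area = |Σ|/2 = |47.0311|/2 = 23.5156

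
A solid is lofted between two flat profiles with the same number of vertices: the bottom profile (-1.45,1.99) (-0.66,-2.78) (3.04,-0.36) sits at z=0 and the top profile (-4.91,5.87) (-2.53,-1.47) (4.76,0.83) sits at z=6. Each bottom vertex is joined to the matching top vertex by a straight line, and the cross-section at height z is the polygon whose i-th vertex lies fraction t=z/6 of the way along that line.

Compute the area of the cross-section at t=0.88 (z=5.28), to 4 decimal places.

Cross-section at t=0.88: each vertex is (1-t)·p0[i] + t·p1[i].
  v1: (1-0.88)·(-1.45,1.99) + 0.88·(-4.91,5.87) = (-4.4948,5.4044)
  v2: (1-0.88)·(-0.66,-2.78) + 0.88·(-2.53,-1.47) = (-2.3056,-1.6272)
  v3: (1-0.88)·(3.04,-0.36) + 0.88·(4.76,0.83) = (4.5536,0.6872)
Shoelace sum Σ(x_i·y_{i+1} − x_{i+1}·y_i):
  i=1: -4.4948·-1.6272 − -2.3056·5.4044 = +19.7743 (running +19.7743)
  i=2: -2.3056·0.6872 − 4.5536·-1.6272 = +5.8252 (running +25.5995)
  i=3: 4.5536·5.4044 − -4.4948·0.6872 = +27.6983 (running +53.2978)
Area = |Σ|/2 = |53.2978|/2 = 26.6489

Area at t=0.88: 26.6489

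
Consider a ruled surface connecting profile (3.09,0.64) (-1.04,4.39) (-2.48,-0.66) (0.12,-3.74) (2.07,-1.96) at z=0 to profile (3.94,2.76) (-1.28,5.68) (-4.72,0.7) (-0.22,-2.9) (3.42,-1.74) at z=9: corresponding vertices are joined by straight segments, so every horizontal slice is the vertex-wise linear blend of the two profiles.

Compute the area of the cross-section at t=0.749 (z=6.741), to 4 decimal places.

Area at t=0.749: 40.4371

Cross-section at t=0.749: each vertex is (1-t)·p0[i] + t·p1[i].
  v1: (1-0.749)·(3.09,0.64) + 0.749·(3.94,2.76) = (3.7267,2.2279)
  v2: (1-0.749)·(-1.04,4.39) + 0.749·(-1.28,5.68) = (-1.2198,5.3562)
  v3: (1-0.749)·(-2.48,-0.66) + 0.749·(-4.72,0.7) = (-4.1578,0.3586)
  v4: (1-0.749)·(0.12,-3.74) + 0.749·(-0.22,-2.9) = (-0.1347,-3.1108)
  v5: (1-0.749)·(2.07,-1.96) + 0.749·(3.42,-1.74) = (3.0811,-1.7952)
Shoelace sum Σ(x_i·y_{i+1} − x_{i+1}·y_i):
  i=1: 3.7267·5.3562 − -1.2198·2.2279 = +22.6782 (running +22.6782)
  i=2: -1.2198·0.3586 − -4.1578·5.3562 = +21.8324 (running +44.5106)
  i=3: -4.1578·-3.1108 − -0.1347·0.3586 = +12.9824 (running +57.4930)
  i=4: -0.1347·-1.7952 − 3.0811·-3.1108 = +9.8267 (running +67.3197)
  i=5: 3.0811·2.2279 − 3.7267·-1.7952 = +13.5546 (running +80.8743)
Area = |Σ|/2 = |80.8743|/2 = 40.4371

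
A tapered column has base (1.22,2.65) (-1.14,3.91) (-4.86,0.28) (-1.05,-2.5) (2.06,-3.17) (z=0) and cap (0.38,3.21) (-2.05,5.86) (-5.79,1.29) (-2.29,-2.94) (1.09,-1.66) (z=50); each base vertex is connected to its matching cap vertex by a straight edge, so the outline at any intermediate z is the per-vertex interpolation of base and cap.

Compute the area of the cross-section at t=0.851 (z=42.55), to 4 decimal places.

Cross-section at t=0.851: each vertex is (1-t)·p0[i] + t·p1[i].
  v1: (1-0.851)·(1.22,2.65) + 0.851·(0.38,3.21) = (0.5052,3.1266)
  v2: (1-0.851)·(-1.14,3.91) + 0.851·(-2.05,5.86) = (-1.9144,5.5694)
  v3: (1-0.851)·(-4.86,0.28) + 0.851·(-5.79,1.29) = (-5.6514,1.1395)
  v4: (1-0.851)·(-1.05,-2.5) + 0.851·(-2.29,-2.94) = (-2.1052,-2.8744)
  v5: (1-0.851)·(2.06,-3.17) + 0.851·(1.09,-1.66) = (1.2345,-1.8850)
Shoelace sum Σ(x_i·y_{i+1} − x_{i+1}·y_i):
  i=1: 0.5052·5.5694 − -1.9144·3.1266 = +8.7990 (running +8.7990)
  i=2: -1.9144·1.1395 − -5.6514·5.5694 = +29.2939 (running +38.0928)
  i=3: -5.6514·-2.8744 − -2.1052·1.1395 = +18.6436 (running +56.7365)
  i=4: -2.1052·-1.8850 − 1.2345·-2.8744 = +7.5169 (running +64.2534)
  i=5: 1.2345·3.1266 − 0.5052·-1.8850 = +4.8121 (running +69.0655)
Area = |Σ|/2 = |69.0655|/2 = 34.5327

Area at t=0.851: 34.5327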